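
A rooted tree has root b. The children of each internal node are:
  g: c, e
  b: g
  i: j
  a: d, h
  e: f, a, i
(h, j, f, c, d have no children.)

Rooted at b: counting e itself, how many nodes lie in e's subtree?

7

The subtree rooted at e contains: e, i, a, f, j, h, d — 7 nodes.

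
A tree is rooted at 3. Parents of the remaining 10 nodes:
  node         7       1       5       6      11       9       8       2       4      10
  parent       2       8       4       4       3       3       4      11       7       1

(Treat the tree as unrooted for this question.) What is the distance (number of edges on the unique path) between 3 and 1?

Walking from 3: 3 – 11 – 2 – 7 – 4 – 8 – 1. Length 6.

6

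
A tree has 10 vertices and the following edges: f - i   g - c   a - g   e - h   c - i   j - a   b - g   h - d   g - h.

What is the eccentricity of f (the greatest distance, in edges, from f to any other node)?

5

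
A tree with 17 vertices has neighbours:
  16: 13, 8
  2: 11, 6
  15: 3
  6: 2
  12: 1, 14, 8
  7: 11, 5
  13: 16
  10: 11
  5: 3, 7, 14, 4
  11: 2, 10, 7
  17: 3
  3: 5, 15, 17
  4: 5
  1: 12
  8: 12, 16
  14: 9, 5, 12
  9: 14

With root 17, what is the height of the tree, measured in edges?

7

A deepest node is 13, reached by 17 → 3 → 5 → 14 → 12 → 8 → 16 → 13.
That path has 7 edges, so the height is 7.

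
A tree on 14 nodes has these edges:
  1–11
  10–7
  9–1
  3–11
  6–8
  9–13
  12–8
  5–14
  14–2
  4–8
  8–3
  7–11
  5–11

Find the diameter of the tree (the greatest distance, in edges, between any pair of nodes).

BFS from 12 reaches 13 last, at distance 6; BFS from 13 confirms no node is farther.
Path: 12 - 8 - 3 - 11 - 1 - 9 - 13.

6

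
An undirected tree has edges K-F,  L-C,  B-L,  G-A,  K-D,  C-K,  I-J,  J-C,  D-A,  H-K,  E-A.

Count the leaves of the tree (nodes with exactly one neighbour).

6

The leaves are B, E, F, G, H, I.
That is 6 leaves.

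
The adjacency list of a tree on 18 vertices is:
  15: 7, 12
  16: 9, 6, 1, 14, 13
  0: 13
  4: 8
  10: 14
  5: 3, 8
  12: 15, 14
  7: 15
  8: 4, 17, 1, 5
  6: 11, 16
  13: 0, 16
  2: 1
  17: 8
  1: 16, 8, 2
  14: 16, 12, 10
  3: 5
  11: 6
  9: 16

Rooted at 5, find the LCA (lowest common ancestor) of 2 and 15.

1

Ancestors of 2 (toward the root): 2, 1, 8, 5.
Ancestors of 15: 15, 12, 14, 16, 1, 8, 5.
The deepest node appearing in both lists is 1.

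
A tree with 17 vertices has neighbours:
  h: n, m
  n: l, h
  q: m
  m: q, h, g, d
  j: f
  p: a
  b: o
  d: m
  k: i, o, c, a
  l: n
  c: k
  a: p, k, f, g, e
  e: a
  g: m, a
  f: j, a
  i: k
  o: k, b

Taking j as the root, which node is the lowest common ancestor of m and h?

m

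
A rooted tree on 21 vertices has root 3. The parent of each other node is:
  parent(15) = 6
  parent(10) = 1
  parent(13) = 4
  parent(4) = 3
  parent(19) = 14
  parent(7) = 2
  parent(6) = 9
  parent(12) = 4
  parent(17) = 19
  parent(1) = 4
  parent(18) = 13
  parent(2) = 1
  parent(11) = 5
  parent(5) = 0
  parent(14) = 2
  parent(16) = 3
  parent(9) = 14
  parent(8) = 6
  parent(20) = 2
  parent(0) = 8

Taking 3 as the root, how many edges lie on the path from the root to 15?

Path from 3 to 15: 3 → 4 → 1 → 2 → 14 → 9 → 6 → 15, which has 7 edges.

7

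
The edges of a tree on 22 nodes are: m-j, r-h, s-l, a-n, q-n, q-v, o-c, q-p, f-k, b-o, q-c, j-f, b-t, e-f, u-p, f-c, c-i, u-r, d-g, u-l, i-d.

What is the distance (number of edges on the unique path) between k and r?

6

k – f – c – q – p – u – r: 6 edges.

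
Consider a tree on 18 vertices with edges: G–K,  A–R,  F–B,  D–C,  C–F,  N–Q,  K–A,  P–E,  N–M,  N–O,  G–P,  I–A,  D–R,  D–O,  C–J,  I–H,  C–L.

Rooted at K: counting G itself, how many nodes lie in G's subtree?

G's subtree: {G, P, E}, size 3.

3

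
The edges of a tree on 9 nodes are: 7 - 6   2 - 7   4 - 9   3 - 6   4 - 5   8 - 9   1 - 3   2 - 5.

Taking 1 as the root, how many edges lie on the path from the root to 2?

4

1 – 3 – 6 – 7 – 2 — 4 edges.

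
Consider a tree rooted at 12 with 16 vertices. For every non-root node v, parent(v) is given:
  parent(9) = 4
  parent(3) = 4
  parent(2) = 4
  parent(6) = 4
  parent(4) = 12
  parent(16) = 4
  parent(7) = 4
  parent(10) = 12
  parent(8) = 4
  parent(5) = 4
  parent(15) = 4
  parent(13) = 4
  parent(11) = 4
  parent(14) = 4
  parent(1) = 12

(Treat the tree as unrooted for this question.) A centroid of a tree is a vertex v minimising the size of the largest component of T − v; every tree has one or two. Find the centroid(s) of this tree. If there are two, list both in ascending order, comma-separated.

4

If 4 is removed the pieces have sizes 3, 1, 1, 1, 1, 1, 1, 1, 1, 1, 1, 1, 1, all ≤ ⌊16/2⌋ = 8.
No neighbour of 4 does as well, so 4 is the unique centroid.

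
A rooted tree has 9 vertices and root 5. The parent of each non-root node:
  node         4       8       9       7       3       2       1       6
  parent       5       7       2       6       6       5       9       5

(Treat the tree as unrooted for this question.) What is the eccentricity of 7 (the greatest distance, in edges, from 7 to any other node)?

5

The node farthest from 7 is 1, via 7 – 6 – 5 – 2 – 9 – 1 — 5 edges.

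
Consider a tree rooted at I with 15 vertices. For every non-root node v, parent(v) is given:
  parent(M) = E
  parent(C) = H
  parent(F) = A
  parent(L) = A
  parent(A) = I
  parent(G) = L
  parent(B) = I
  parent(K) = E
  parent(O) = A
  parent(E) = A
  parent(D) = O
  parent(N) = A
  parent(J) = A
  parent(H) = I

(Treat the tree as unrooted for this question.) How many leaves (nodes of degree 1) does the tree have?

Degree-1 nodes: B, C, D, F, G, J, K, M, N — 9 of them.

9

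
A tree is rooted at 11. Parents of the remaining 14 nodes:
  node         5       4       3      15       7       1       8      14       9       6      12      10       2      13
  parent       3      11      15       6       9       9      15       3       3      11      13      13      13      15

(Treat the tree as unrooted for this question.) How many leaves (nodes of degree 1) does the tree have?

Exactly 9 nodes have a single neighbour: 1, 2, 4, 5, 7, 8, 10, 12, 14.

9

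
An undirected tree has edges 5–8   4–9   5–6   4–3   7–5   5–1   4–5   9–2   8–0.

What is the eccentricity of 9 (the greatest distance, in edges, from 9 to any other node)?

4

The node farthest from 9 is 0, via 9–4–5–8–0 — 4 edges.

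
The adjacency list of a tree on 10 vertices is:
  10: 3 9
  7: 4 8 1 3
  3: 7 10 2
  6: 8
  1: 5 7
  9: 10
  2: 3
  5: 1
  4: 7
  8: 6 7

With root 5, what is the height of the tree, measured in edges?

A deepest node is 9, reached by 5 → 1 → 7 → 3 → 10 → 9.
That path has 5 edges, so the height is 5.

5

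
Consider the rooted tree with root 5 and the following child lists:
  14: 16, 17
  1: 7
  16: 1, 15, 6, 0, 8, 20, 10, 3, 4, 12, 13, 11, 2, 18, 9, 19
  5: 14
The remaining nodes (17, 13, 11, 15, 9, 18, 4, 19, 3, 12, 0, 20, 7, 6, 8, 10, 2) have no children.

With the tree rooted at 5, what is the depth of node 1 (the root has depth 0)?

3

Climbing from 1 to the root: 1–16–14–5. That's 3 steps.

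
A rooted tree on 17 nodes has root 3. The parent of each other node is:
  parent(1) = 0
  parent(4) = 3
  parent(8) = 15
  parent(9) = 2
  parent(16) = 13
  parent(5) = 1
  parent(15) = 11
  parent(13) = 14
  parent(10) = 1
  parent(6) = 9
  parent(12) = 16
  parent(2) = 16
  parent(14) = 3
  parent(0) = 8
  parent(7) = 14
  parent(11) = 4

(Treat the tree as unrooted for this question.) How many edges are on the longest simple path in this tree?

13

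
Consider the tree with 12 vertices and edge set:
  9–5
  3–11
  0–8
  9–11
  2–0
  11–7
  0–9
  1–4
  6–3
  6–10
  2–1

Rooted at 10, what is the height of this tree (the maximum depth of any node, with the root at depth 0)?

8

4 sits deepest: 10-6-3-11-9-0-2-1-4 — 8 edges from the root.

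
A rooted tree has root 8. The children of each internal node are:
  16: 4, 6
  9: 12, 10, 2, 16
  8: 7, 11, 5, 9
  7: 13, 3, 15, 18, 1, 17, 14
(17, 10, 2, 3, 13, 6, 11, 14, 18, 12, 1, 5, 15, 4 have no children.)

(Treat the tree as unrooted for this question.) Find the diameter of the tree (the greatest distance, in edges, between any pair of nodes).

5

Starting from 4, a farthest node is 17 at distance 5.
One longest path: 4–16–9–8–7–17.
So the diameter is 5.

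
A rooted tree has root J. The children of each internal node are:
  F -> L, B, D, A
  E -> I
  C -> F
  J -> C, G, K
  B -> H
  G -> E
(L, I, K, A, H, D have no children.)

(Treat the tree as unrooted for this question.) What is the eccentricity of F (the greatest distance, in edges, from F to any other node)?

5

A farthest node from F is I.
The path F-C-J-G-E-I has 5 edges.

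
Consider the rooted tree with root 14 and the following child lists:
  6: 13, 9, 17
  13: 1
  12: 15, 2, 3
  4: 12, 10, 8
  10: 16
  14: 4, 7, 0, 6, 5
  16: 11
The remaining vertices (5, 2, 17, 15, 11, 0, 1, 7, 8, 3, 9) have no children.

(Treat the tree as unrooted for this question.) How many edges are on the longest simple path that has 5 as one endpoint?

5

A farthest node from 5 is 11.
The path 5 – 14 – 4 – 10 – 16 – 11 has 5 edges.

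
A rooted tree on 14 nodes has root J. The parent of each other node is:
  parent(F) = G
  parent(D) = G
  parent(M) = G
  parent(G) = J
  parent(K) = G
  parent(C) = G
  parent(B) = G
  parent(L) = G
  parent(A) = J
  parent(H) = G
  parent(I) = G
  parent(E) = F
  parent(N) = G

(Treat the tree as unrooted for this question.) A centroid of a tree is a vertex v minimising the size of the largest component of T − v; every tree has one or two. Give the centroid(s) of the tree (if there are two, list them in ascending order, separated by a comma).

If G is removed the pieces have sizes 2, 2, 1, 1, 1, 1, 1, 1, 1, 1, 1, all ≤ ⌊14/2⌋ = 7.
Every other node leaves some component of size > 7, so the centroid is unique.

G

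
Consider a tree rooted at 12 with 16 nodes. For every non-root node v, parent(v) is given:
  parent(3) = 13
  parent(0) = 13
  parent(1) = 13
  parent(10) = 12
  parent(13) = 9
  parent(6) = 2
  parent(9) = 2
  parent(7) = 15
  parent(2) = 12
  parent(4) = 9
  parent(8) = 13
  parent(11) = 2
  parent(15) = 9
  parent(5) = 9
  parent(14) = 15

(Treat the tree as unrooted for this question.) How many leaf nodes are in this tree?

Exactly 11 nodes have a single neighbour: 0, 1, 3, 4, 5, 6, 7, 8, 10, 11, 14.

11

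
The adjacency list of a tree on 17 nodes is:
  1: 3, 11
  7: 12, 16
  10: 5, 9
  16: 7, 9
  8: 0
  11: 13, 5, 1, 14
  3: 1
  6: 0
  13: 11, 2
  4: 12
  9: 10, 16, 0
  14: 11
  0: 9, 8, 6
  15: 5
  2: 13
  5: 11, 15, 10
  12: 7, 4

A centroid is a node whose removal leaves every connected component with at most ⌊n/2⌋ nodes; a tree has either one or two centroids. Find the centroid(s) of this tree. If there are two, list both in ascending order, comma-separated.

10

Delete 10: the remaining components have sizes 8, 8. Max 8 ≤ 8, so 10 is a centroid.
Every other node leaves some component of size > 8, so the centroid is unique.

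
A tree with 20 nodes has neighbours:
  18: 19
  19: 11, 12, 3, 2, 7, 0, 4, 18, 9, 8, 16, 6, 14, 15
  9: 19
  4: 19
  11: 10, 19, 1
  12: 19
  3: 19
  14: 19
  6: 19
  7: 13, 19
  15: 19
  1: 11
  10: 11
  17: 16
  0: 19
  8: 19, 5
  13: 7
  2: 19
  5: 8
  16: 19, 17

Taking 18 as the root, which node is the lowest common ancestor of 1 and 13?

Ancestors of 1 (toward the root): 1, 11, 19, 18.
Ancestors of 13: 13, 7, 19, 18.
The deepest node appearing in both lists is 19.

19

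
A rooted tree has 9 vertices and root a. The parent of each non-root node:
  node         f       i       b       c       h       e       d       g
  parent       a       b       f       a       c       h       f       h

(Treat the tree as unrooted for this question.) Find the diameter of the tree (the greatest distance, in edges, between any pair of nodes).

6

A longest path is i-b-f-a-c-h-g, with 6 edges.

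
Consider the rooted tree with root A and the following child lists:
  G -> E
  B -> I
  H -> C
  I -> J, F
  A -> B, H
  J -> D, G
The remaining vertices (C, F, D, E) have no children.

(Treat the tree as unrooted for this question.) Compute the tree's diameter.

7

A longest path is C-H-A-B-I-J-G-E, with 7 edges.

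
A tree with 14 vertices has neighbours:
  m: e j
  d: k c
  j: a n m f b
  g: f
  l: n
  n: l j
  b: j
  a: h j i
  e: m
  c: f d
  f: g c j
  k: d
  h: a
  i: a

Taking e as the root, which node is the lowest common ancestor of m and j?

m

Path m→root: m e; path j→root: j m e.
First common node: m.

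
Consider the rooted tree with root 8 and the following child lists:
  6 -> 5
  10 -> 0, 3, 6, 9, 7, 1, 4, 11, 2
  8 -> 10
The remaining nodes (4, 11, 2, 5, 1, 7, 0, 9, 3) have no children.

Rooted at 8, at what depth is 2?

2

8 → 10 → 2 — 2 edges.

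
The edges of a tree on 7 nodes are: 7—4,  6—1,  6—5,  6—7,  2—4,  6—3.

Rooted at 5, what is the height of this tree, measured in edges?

A deepest node is 2, reached by 5 – 6 – 7 – 4 – 2.
That path has 4 edges, so the height is 4.

4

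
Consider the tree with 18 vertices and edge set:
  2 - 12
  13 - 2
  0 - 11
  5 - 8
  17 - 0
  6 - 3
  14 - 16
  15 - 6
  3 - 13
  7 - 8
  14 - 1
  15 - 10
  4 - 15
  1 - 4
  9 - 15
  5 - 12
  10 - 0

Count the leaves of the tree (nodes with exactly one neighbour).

Degree-1 nodes: 7, 9, 11, 16, 17 — 5 of them.

5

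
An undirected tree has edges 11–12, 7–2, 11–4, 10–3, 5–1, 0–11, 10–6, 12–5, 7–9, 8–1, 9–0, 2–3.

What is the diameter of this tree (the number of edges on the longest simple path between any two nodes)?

Starting from 6, a farthest node is 8 at distance 11.
One longest path: 6-10-3-2-7-9-0-11-12-5-1-8.
So the diameter is 11.

11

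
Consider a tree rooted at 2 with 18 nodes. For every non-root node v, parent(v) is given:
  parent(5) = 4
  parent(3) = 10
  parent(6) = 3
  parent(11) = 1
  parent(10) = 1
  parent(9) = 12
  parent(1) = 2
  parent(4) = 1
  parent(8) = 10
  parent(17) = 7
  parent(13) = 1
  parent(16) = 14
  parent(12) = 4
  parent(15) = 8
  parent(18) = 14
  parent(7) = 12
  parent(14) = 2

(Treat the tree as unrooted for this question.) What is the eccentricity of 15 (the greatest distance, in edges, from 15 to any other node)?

7

Distances from 15 peak at 7, attained at 17.
15–8–10–1–4–12–7–17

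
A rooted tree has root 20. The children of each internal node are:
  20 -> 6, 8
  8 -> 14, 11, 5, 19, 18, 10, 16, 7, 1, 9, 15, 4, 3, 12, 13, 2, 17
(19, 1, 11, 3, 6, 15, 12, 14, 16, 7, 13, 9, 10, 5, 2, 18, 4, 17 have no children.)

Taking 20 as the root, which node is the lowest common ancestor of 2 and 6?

Path 2→root: 2 8 20; path 6→root: 6 20.
First common node: 20.

20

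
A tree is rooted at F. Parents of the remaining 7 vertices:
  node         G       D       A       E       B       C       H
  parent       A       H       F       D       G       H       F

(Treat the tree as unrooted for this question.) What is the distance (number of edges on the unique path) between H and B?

4

Walking from H: H–F–A–G–B. Length 4.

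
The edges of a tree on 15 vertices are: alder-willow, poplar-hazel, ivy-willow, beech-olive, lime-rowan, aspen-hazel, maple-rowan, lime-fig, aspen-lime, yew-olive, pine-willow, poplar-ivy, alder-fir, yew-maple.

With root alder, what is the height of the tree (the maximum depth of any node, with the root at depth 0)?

11

The longest root-to-leaf path is alder → willow → ivy → poplar → hazel → aspen → lime → rowan → maple → yew → olive → beech (11 edges).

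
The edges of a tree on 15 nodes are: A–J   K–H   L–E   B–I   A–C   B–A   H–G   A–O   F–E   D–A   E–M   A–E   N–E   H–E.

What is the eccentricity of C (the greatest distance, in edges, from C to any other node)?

4

The node farthest from C is K (G also at distance 4), via C–A–E–H–K — 4 edges.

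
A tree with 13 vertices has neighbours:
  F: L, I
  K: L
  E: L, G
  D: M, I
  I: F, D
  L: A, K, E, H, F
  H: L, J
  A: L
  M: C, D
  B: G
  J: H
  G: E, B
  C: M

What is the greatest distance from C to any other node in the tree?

Distances from C peak at 8, attained at B.
C – M – D – I – F – L – E – G – B

8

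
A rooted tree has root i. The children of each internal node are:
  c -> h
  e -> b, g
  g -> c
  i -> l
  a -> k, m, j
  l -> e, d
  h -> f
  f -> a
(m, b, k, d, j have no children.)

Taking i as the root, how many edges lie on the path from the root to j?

8

Path from i to j: i – l – e – g – c – h – f – a – j, which has 8 edges.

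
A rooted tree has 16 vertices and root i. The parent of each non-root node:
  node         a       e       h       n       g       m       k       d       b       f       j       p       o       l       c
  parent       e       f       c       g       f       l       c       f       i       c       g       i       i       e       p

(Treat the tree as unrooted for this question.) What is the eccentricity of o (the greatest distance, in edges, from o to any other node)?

The node farthest from o is m, via o-i-p-c-f-e-l-m — 7 edges.

7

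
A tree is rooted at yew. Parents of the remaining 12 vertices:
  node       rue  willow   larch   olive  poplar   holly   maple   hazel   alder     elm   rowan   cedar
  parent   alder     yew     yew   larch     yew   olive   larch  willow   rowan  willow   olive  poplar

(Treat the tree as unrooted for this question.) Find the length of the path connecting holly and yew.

3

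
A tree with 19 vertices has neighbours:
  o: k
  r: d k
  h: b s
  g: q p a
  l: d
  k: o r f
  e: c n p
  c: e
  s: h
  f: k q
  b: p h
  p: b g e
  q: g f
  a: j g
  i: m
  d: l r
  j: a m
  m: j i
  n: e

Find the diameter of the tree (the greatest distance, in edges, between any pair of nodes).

10

Starting from l, a farthest node is s at distance 10.
One longest path: l-d-r-k-f-q-g-p-b-h-s.
So the diameter is 10.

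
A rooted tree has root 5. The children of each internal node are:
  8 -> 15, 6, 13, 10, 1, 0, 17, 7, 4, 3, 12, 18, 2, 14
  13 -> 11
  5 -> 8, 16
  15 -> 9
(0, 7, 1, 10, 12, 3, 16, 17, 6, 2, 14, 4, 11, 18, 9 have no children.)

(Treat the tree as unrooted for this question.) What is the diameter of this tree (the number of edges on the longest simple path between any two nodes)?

4

BFS from 16 reaches 9 last, at distance 4; BFS from 9 confirms no node is farther.
Path: 16 – 5 – 8 – 15 – 9.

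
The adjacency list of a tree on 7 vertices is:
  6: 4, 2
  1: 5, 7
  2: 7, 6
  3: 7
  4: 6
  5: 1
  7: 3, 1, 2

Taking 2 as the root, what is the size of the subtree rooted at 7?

4

7's subtree: {7, 1, 3, 5}, size 4.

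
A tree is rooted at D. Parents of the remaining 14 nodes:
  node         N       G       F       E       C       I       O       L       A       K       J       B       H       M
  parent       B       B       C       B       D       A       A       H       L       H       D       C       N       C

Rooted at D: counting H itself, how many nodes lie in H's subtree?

6

H's subtree: {H, L, K, A, I, O}, size 6.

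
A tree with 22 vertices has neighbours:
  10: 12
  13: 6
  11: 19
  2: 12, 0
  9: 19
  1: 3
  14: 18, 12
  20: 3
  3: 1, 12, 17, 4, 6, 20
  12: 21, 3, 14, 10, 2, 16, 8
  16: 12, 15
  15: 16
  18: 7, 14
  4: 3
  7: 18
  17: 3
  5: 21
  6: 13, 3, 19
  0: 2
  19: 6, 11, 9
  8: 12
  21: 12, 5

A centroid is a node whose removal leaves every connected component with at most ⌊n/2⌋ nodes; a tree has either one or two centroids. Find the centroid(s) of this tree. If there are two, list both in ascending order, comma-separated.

12

If 12 is removed the pieces have sizes 10, 3, 2, 2, 2, 1, 1, all ≤ ⌊22/2⌋ = 11.
No neighbour of 12 does as well, so 12 is the unique centroid.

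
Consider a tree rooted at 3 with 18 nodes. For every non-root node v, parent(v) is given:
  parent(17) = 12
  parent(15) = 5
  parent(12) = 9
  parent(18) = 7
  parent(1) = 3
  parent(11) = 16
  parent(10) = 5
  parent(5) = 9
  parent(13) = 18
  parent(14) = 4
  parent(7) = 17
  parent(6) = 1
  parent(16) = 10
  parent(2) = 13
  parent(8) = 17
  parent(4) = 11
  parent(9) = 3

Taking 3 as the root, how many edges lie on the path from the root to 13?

6

3 → 9 → 12 → 17 → 7 → 18 → 13 — 6 edges.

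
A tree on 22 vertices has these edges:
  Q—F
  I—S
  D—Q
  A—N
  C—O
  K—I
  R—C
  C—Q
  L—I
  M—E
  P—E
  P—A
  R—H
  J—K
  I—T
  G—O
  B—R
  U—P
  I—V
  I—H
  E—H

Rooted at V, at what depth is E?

Path from V to E: V – I – H – E, which has 3 edges.

3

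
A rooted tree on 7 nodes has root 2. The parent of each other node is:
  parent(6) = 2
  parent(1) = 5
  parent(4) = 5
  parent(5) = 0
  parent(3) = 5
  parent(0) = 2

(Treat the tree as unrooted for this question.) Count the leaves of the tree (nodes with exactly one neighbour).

4

Exactly 4 nodes have a single neighbour: 1, 3, 4, 6.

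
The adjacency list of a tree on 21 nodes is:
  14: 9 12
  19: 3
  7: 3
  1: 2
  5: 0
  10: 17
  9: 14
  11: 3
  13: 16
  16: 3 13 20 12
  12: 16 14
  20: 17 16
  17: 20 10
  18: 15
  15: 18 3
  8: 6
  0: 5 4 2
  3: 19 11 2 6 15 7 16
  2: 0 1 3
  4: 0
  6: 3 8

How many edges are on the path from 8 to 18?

Walking from 8: 8–6–3–15–18. Length 4.

4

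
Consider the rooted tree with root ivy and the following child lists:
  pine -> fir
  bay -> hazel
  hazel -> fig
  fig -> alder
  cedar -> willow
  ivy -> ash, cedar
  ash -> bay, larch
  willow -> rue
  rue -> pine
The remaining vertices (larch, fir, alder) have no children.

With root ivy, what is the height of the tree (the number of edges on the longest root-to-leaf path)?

5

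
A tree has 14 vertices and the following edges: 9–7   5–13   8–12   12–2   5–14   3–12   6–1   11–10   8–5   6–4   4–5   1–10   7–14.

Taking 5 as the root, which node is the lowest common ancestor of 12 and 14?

5

Path 12→root: 12 8 5; path 14→root: 14 5.
First common node: 5.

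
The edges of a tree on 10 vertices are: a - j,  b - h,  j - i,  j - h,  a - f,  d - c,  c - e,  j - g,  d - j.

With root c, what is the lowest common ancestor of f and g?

Path f→root: f a j d c; path g→root: g j d c.
First common node: j.

j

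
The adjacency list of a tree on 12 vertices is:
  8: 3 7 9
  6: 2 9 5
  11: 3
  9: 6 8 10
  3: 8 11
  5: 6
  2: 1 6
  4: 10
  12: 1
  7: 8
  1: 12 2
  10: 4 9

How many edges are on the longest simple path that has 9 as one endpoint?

4

The node farthest from 9 is 12, via 9–6–2–1–12 — 4 edges.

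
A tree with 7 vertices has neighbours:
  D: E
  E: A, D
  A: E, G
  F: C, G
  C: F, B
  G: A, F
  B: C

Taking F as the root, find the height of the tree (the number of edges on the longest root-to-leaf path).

The longest root-to-leaf path is F – G – A – E – D (4 edges).

4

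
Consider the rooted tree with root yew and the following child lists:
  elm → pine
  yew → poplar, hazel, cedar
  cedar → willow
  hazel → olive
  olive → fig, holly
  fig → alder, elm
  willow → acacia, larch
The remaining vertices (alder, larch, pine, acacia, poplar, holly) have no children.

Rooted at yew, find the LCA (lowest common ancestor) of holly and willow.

Path holly→root: holly olive hazel yew; path willow→root: willow cedar yew.
First common node: yew.

yew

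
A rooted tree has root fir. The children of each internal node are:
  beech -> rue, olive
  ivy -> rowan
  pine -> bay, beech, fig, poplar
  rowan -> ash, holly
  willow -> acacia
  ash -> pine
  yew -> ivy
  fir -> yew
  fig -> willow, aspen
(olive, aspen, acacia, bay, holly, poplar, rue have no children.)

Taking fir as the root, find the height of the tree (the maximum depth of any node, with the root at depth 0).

The longest root-to-leaf path is fir-yew-ivy-rowan-ash-pine-fig-willow-acacia (8 edges).

8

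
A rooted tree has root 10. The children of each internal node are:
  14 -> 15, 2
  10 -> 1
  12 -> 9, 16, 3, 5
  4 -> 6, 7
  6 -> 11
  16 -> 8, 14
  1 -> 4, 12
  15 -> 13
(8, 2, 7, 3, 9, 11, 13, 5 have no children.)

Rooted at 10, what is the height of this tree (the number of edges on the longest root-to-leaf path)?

6

A deepest node is 13, reached by 10–1–12–16–14–15–13.
That path has 6 edges, so the height is 6.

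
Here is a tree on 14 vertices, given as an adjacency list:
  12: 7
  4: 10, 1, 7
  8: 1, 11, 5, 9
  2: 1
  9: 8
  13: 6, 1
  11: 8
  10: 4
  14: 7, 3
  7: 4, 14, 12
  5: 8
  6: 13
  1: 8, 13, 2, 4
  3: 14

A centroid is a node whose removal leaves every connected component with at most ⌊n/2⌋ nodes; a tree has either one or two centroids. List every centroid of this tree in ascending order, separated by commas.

1

Delete 1: the remaining components have sizes 6, 4, 2, 1. Max 6 ≤ 7, so 1 is a centroid.
No neighbour of 1 does as well, so 1 is the unique centroid.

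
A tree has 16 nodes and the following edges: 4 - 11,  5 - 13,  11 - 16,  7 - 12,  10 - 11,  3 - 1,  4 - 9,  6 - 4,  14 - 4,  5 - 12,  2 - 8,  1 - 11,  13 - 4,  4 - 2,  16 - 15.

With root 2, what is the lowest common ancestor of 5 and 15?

4

5's ancestor chain is 5, 13, 4, 2 and 15's is 15, 16, 11, 4, 2; they first meet at 4.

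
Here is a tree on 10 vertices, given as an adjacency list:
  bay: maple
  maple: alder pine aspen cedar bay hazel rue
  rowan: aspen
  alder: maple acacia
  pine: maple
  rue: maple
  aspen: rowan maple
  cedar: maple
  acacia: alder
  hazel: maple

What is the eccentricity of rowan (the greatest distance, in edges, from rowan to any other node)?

4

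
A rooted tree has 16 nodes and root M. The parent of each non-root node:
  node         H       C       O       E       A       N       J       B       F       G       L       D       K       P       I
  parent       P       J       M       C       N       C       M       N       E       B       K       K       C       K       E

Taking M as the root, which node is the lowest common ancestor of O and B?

M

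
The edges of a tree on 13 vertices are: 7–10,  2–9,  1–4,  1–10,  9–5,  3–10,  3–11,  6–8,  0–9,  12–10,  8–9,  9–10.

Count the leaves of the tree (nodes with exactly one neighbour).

8

The leaves are 0, 2, 4, 5, 6, 7, 11, 12.
That is 8 leaves.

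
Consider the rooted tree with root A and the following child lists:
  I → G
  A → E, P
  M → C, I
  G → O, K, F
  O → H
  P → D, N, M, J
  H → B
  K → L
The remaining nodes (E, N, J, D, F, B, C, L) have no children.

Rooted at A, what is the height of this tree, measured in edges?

7

B sits deepest: A-P-M-I-G-O-H-B — 7 edges from the root.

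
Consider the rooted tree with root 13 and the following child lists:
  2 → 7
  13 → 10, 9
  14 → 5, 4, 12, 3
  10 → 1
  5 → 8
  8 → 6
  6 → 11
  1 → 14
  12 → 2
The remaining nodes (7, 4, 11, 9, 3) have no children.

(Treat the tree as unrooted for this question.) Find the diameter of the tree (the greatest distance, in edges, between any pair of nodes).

8

BFS from 11 reaches 9 last, at distance 8; BFS from 9 confirms no node is farther.
Path: 11 - 6 - 8 - 5 - 14 - 1 - 10 - 13 - 9.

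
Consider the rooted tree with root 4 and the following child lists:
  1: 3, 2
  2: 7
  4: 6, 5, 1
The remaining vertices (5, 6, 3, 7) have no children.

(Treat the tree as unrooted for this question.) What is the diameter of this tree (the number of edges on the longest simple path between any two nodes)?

4

A longest path is 6 - 4 - 1 - 2 - 7, with 4 edges.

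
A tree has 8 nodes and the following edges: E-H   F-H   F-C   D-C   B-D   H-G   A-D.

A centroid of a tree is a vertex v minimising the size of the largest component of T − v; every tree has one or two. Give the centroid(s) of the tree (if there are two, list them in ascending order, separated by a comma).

C, F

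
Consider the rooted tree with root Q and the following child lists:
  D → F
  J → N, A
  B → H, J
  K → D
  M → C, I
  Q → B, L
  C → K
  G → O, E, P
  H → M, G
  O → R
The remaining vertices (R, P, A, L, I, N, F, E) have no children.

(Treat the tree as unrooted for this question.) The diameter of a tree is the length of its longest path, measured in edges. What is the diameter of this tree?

Starting from F, a farthest node is R at distance 8.
One longest path: F–D–K–C–M–H–G–O–R.
So the diameter is 8.

8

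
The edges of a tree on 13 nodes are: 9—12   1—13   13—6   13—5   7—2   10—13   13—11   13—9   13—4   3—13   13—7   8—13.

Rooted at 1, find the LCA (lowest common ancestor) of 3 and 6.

13

Path 3→root: 3 13 1; path 6→root: 6 13 1.
First common node: 13.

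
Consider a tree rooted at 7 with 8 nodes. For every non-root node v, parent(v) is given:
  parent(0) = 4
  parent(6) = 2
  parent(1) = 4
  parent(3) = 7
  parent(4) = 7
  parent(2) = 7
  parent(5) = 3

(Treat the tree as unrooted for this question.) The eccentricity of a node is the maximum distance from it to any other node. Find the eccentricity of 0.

4

A farthest node from 0 is 5 (6 also at distance 4).
The path 0-4-7-3-5 has 4 edges.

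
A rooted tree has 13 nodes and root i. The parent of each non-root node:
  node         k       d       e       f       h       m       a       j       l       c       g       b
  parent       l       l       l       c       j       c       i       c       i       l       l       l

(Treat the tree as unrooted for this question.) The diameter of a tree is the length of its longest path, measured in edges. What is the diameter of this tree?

5

BFS from h reaches a last, at distance 5; BFS from a confirms no node is farther.
Path: h-j-c-l-i-a.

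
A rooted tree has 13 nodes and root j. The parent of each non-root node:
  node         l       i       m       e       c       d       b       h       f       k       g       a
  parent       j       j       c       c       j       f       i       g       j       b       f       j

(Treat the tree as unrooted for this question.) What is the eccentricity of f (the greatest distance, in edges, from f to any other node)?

The node farthest from f is k, via f-j-i-b-k — 4 edges.

4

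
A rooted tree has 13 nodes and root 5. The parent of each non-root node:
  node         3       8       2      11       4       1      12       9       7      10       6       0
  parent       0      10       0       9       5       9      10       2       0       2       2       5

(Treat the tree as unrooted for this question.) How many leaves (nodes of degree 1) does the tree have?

8

The leaves are 1, 3, 4, 6, 7, 8, 11, 12.
That is 8 leaves.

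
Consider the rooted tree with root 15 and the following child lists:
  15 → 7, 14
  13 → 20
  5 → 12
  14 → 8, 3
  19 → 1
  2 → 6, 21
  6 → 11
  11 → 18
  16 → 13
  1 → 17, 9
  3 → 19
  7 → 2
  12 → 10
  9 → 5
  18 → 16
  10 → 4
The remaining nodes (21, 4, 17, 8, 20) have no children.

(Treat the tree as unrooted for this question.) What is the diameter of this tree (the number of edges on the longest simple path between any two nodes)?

Starting from 20, a farthest node is 4 at distance 17.
One longest path: 20–13–16–18–11–6–2–7–15–14–3–19–1–9–5–12–10–4.
So the diameter is 17.

17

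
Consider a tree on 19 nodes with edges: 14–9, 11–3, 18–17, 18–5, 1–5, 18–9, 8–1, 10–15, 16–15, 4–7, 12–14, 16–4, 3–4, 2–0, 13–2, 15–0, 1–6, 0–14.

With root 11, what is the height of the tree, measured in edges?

11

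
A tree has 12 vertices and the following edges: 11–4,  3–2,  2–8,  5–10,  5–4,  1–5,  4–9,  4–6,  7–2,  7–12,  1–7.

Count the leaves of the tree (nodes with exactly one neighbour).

7

The leaves are 3, 6, 8, 9, 10, 11, 12.
That is 7 leaves.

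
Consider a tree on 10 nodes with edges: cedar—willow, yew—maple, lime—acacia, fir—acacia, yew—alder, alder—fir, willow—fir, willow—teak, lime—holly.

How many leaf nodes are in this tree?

4

Exactly 4 nodes have a single neighbour: cedar, holly, maple, teak.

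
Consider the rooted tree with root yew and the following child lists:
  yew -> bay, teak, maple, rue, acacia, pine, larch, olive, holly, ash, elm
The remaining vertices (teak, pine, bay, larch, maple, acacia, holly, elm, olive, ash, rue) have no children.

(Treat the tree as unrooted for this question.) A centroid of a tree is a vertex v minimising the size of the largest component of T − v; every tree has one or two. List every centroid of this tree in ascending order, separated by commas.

If yew is removed the pieces have sizes 1, 1, 1, 1, 1, 1, 1, 1, 1, 1, 1, all ≤ ⌊12/2⌋ = 6.
Every other node leaves some component of size > 6, so the centroid is unique.

yew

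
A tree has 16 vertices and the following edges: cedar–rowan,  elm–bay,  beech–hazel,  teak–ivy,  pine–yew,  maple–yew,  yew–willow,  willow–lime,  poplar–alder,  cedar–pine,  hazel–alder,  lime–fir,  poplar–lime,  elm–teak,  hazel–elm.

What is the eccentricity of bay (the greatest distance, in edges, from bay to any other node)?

Distances from bay peak at 10, attained at rowan.
bay-elm-hazel-alder-poplar-lime-willow-yew-pine-cedar-rowan

10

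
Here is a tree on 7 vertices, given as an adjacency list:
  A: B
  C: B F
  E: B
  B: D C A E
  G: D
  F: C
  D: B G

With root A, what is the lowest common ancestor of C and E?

Ancestors of C (toward the root): C, B, A.
Ancestors of E: E, B, A.
The deepest node appearing in both lists is B.

B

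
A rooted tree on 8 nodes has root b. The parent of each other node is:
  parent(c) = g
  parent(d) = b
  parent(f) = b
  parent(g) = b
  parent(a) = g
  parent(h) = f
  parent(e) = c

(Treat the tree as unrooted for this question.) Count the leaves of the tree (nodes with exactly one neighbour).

The leaves are a, d, e, h.
That is 4 leaves.

4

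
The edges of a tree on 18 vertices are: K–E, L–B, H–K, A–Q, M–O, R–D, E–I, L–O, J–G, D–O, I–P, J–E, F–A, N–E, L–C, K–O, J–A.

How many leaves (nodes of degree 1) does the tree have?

The leaves are B, C, F, G, H, M, N, P, Q, R.
That is 10 leaves.

10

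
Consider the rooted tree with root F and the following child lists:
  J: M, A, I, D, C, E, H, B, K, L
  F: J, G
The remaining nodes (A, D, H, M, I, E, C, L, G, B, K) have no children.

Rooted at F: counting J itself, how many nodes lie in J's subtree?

The subtree rooted at J contains: J, M, E, H, D, K, C, B, L, I, A — 11 nodes.

11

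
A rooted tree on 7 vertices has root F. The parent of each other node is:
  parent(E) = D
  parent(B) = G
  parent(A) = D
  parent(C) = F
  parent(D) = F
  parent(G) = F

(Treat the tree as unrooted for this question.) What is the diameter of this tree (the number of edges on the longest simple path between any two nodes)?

4

Starting from E, a farthest node is B at distance 4.
One longest path: E - D - F - G - B.
So the diameter is 4.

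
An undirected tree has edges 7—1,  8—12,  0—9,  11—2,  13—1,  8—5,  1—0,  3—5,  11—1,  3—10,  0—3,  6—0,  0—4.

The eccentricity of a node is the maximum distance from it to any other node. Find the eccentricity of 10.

5

A farthest node from 10 is 2.
The path 10 – 3 – 0 – 1 – 11 – 2 has 5 edges.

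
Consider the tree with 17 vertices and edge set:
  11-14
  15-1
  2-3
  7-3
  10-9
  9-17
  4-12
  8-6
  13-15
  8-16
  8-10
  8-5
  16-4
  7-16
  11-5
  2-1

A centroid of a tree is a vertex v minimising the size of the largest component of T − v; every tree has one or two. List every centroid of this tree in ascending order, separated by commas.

16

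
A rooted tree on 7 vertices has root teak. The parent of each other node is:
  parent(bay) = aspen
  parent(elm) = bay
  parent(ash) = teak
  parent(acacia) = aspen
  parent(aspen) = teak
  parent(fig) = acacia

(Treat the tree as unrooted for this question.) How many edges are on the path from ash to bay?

3

The path is ash–teak–aspen–bay, which has 3 edges.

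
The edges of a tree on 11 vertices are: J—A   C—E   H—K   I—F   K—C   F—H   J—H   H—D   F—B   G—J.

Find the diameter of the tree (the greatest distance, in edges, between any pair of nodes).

5

Starting from B, a farthest node is E at distance 5.
One longest path: B–F–H–K–C–E.
So the diameter is 5.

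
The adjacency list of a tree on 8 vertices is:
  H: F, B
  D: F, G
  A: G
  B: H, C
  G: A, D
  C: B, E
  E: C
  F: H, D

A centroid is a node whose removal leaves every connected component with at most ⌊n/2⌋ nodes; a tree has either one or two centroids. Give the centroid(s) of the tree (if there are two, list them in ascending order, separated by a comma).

F, H

If H is removed the pieces have sizes 4, 3, all ≤ ⌊8/2⌋ = 4.
F is adjacent to H and is also a centroid (the largest component after removing it is likewise 4).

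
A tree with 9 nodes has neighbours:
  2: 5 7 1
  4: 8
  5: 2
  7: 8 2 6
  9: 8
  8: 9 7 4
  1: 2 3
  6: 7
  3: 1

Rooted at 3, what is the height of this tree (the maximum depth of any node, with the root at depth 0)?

5

A deepest node is 9, reached by 3-1-2-7-8-9.
That path has 5 edges, so the height is 5.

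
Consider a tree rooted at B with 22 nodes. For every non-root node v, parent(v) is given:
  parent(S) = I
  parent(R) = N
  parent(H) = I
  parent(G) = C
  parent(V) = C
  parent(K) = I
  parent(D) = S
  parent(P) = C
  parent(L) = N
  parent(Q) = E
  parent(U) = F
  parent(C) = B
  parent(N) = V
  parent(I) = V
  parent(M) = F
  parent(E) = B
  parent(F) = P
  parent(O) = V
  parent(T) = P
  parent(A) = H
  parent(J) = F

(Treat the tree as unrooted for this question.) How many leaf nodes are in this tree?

12

Exactly 12 nodes have a single neighbour: A, D, G, J, K, L, M, O, Q, R, T, U.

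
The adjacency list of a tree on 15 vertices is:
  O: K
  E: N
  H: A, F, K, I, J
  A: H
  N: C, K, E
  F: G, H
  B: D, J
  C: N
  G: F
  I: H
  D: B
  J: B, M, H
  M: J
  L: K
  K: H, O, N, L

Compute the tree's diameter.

6

Starting from E, a farthest node is D at distance 6.
One longest path: E - N - K - H - J - B - D.
So the diameter is 6.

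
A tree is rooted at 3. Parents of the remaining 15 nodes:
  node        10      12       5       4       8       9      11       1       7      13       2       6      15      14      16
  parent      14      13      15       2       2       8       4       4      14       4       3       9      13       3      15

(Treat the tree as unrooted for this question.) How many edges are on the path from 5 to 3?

5

5 – 15 – 13 – 4 – 2 – 3: 5 edges.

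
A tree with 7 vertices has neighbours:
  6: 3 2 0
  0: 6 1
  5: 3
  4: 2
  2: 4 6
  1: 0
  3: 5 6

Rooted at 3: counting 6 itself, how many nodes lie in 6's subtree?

Descendants of 6 (including itself): 6, 2, 0, 4, 1. That's 5.

5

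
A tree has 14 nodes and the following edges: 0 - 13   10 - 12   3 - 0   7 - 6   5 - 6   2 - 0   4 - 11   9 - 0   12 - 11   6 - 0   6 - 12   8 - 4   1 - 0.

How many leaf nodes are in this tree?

9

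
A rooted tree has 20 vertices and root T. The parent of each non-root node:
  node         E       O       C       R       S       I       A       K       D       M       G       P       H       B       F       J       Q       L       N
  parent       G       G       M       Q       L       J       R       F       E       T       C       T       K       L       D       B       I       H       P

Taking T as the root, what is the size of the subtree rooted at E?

The subtree rooted at E contains: E, D, F, K, H, L, S, B, J, I, Q, R, A — 13 nodes.

13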